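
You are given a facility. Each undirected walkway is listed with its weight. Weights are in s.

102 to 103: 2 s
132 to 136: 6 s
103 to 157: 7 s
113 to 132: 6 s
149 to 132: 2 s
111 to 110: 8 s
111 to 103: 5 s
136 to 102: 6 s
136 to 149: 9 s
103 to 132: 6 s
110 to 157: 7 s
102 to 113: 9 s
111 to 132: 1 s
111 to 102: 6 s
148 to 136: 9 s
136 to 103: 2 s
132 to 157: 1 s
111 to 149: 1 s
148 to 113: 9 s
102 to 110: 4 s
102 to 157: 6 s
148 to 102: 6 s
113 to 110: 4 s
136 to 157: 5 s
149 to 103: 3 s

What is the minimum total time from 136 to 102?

4 s

Shortest distances from 136:
136: 0
103: 2  (via 136)
102: 4  (via 103)
Shortest route: 136 → 103 → 102 = 4 s.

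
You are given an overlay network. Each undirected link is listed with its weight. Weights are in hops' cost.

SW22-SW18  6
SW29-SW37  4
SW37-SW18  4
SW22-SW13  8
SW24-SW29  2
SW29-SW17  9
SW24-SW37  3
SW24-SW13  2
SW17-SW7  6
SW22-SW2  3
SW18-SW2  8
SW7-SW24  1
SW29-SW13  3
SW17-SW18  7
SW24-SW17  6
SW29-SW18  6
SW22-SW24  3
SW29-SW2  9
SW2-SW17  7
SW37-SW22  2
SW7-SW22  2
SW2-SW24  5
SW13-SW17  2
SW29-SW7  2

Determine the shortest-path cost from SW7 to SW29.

Settle nodes by increasing distance from SW7:
SW7: 0
SW24: 1  (via SW7)
SW29: 2  (via SW7)
Shortest route: SW7–SW29 = 2 hops' cost.

2 hops' cost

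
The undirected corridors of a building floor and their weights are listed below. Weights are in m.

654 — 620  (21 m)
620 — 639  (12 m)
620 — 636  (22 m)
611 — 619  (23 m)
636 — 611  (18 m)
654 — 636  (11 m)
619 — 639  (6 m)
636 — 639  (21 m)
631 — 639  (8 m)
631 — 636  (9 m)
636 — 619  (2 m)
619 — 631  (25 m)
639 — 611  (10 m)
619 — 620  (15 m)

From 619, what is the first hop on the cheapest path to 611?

Compare a few routes:
619 - 611: 23 = 23
619 - 636 - 611: 2+18 = 20
619 - 639 - 611: 6+10 = 16
The minimum is 16 m via 619 - 639 - 611.
So from 619 the first move is to 639.

639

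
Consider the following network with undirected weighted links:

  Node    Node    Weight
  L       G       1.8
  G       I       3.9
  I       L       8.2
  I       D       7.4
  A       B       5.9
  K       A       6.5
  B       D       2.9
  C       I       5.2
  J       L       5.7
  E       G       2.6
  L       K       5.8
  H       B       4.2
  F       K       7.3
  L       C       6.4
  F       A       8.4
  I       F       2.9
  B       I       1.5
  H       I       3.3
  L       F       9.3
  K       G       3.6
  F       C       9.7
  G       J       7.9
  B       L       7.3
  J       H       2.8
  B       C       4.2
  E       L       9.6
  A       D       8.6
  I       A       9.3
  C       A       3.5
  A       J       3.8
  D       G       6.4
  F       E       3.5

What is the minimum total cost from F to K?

Candidate routes:
F–K: 7.3 = 7.3
F–E–G–K: 3.5+2.6+3.6 = 9.7
F–I–G–K: 2.9+3.9+3.6 = 10.4
The minimum is 7.3 via F–K.

7.3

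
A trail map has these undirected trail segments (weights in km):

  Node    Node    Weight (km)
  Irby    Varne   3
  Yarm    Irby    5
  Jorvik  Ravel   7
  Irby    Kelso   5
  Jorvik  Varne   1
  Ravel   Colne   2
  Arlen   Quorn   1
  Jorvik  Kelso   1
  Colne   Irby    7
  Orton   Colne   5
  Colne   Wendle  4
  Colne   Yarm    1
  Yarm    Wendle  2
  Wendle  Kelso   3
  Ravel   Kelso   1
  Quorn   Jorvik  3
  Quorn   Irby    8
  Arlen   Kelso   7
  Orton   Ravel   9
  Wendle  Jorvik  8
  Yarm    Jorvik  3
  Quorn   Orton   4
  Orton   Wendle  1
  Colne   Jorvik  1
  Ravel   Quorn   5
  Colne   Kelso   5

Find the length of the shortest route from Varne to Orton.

Shortest distances from Varne:
Varne: 0
Jorvik: 1  (via Varne)
Kelso: 2  (via Jorvik)
Colne: 2  (via Jorvik)
Irby: 3  (via Varne)
Yarm: 3  (via Colne)
Ravel: 3  (via Kelso)
Quorn: 4  (via Jorvik)
Wendle: 5  (via Kelso)
Arlen: 5  (via Quorn)
Orton: 6  (via Wendle)
Shortest route: Varne → Jorvik → Kelso → Wendle → Orton = 6 km.

6 km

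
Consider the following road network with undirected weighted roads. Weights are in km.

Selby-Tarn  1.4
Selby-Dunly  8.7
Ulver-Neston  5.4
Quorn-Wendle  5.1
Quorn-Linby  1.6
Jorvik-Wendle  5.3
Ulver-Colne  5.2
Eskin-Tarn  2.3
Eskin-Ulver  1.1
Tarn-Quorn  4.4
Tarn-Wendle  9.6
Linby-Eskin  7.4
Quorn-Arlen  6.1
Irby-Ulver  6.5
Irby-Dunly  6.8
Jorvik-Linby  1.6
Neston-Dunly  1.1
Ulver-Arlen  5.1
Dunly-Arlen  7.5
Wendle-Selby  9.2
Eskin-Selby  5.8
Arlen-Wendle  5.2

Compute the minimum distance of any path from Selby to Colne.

Settle nodes by increasing distance from Selby:
Selby: 0
Tarn: 1.4  (via Selby)
Eskin: 3.7  (via Tarn)
Ulver: 4.8  (via Eskin)
Quorn: 5.8  (via Tarn)
Linby: 7.4  (via Quorn)
Dunly: 8.7  (via Selby)
Jorvik: 9  (via Linby)
Wendle: 9.2  (via Selby)
Neston: 9.8  (via Dunly)
Arlen: 9.9  (via Ulver)
Colne: 10  (via Ulver)
Shortest route: Selby → Tarn → Eskin → Ulver → Colne = 10 km.

10 km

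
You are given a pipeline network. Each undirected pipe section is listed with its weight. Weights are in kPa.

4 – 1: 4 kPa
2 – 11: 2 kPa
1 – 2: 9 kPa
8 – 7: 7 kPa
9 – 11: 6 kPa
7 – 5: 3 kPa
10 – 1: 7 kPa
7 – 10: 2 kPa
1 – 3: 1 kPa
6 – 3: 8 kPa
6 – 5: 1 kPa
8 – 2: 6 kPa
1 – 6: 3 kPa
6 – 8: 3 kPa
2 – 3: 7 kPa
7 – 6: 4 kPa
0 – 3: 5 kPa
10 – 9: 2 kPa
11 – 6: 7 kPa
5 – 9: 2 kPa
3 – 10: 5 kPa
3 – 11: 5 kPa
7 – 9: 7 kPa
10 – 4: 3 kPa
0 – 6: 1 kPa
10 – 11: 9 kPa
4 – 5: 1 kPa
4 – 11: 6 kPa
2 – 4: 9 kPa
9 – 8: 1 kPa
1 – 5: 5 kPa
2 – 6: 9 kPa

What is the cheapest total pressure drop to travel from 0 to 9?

Running Dijkstra from 0:
0: 0
6: 1  (via 0)
5: 2  (via 6)
4: 3  (via 5)
1: 4  (via 6)
8: 4  (via 6)
9: 4  (via 5)
Shortest route: 0 → 6 → 5 → 9 = 4 kPa.

4 kPa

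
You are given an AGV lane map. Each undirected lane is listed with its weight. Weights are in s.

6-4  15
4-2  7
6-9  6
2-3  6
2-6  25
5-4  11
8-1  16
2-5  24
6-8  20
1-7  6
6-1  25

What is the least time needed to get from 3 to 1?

53 s

Compare a few routes:
3 - 2 - 6 - 1: 6+25+25 = 56
3 - 2 - 4 - 6 - 1: 6+7+15+25 = 53
Cheapest is 3 - 2 - 4 - 6 - 1 at 53 s.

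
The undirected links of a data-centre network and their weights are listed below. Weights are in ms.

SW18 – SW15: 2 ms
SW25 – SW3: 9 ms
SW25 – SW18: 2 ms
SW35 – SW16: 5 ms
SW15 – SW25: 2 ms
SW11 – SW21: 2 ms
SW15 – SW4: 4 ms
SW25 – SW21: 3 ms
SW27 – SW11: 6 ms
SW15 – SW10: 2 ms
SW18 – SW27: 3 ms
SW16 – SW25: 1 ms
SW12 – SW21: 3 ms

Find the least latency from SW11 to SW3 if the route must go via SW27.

Best SW11 to SW27: SW11 → SW27 costing 6
Shortest SW27→SW3: SW27 → SW18 → SW25 → SW3 = 14
Total via SW27: 6 + 14 = 20 ms.

20 ms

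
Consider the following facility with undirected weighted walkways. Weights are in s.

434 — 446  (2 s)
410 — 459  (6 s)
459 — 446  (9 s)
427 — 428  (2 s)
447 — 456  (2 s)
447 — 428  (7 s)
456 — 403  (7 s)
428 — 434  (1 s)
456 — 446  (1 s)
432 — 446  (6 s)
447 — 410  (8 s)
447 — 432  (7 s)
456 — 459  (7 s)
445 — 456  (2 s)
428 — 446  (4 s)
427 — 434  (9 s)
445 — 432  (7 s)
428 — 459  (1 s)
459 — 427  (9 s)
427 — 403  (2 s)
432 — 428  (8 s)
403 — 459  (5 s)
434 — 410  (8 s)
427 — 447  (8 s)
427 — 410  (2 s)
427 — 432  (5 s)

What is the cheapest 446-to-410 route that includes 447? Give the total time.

Shortest 446→447: 446 → 456 → 447 = 3
Shortest 447→410: 447 → 410 = 8
Total via 447: 3 + 8 = 11 s.

11 s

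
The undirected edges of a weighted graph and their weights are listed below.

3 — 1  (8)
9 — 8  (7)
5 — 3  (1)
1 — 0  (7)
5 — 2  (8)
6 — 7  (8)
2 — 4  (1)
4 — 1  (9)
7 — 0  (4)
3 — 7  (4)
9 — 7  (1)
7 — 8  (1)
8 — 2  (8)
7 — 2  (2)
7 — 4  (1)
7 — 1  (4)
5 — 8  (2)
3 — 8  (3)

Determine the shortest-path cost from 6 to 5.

11

Shortest distances from 6:
6: 0
7: 8  (via 6)
4: 9  (via 7)
8: 9  (via 7)
9: 9  (via 7)
2: 10  (via 7)
5: 11  (via 8)
Shortest route: 6 → 7 → 8 → 5 = 11.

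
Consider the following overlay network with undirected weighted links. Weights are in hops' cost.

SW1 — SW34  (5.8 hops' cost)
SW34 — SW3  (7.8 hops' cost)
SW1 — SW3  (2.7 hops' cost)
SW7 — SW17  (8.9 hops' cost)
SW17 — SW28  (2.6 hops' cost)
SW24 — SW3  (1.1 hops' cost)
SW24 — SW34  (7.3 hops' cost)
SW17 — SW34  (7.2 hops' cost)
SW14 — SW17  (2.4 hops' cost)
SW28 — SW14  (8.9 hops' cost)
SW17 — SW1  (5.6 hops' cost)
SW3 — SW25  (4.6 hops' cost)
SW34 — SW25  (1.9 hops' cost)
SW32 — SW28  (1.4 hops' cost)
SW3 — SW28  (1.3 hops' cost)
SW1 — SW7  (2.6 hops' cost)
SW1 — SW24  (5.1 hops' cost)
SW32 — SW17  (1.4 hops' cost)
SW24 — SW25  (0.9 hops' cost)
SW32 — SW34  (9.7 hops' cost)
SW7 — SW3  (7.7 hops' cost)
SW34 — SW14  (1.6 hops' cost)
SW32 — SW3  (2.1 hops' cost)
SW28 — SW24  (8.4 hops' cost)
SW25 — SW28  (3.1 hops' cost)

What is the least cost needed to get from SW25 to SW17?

5.5 hops' cost

Compare a few routes:
SW25–SW28–SW17: 3.1+2.6 = 5.7
SW25–SW24–SW3–SW32–SW17: 0.9+1.1+2.1+1.4 = 5.5
Cheapest is SW25–SW24–SW3–SW32–SW17 at 5.5 hops' cost.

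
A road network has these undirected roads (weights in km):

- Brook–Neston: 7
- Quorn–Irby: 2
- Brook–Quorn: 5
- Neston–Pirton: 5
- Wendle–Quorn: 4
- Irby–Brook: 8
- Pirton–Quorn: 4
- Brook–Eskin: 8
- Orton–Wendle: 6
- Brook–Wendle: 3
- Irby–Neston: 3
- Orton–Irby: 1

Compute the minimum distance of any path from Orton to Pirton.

Candidate routes:
Orton → Irby → Neston → Pirton: 1+3+5 = 9
Orton → Irby → Quorn → Pirton: 1+2+4 = 7
Orton → Wendle → Quorn → Pirton: 6+4+4 = 14
Cheapest is Orton → Irby → Quorn → Pirton at 7 km.

7 km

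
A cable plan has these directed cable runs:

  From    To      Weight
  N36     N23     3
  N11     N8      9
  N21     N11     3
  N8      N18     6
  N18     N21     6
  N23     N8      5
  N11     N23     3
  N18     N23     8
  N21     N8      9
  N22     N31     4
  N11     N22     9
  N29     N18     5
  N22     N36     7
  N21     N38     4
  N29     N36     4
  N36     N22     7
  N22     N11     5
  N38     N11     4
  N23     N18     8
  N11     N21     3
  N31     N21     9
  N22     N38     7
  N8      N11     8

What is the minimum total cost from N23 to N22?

22

Enumerating some paths:
N23 → N8 → N18 → N21 → N11 → N22: 5+6+6+3+9 = 29
N23 → N18 → N21 → N11 → N22: 8+6+3+9 = 26
N23 → N18 → N21 → N38 → N11 → N22: 8+6+4+4+9 = 31
N23 → N8 → N11 → N22: 5+8+9 = 22
The minimum is 22 via N23 → N8 → N11 → N22.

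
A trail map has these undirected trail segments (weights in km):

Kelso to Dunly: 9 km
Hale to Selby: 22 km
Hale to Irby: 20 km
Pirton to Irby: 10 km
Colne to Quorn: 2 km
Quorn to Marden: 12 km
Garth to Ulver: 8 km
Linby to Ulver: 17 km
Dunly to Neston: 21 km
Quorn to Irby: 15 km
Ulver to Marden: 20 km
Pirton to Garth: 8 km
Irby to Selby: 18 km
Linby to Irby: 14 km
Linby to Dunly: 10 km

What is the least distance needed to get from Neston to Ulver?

Shortest distances from Neston:
Neston: 0
Dunly: 21  (via Neston)
Kelso: 30  (via Dunly)
Linby: 31  (via Dunly)
Irby: 45  (via Linby)
Ulver: 48  (via Linby)
Shortest route: Neston–Dunly–Linby–Ulver = 48 km.

48 km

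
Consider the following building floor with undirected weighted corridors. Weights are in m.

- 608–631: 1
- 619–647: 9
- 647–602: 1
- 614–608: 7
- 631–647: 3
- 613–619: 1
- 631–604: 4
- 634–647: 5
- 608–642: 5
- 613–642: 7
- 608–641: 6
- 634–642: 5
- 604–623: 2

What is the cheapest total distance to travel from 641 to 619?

19 m

Settle nodes by increasing distance from 641:
641: 0
608: 6  (via 641)
631: 7  (via 608)
647: 10  (via 631)
604: 11  (via 631)
602: 11  (via 647)
642: 11  (via 608)
614: 13  (via 608)
623: 13  (via 604)
634: 15  (via 647)
613: 18  (via 642)
619: 19  (via 647)
Shortest route: 641–608–631–647–619 = 19 m.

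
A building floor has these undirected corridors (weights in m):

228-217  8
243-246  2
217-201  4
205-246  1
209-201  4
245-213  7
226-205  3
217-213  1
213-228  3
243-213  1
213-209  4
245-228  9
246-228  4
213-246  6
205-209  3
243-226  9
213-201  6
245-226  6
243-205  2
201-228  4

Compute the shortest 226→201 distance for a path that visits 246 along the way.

Shortest 226→246: 226–205–246 = 4
Best 246 to 201: 246–243–213–217–201 costing 8
Total via 246: 4 + 8 = 12 m.

12 m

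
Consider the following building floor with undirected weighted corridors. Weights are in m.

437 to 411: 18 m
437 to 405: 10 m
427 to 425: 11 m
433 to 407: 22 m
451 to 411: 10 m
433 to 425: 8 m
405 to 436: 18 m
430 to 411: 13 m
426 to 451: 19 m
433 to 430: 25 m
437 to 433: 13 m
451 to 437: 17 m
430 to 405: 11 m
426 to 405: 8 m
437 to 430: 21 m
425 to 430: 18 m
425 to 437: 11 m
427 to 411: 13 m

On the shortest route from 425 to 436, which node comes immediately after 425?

Candidate routes:
425–430–405–436: 18+11+18 = 47
425–437–405–436: 11+10+18 = 39
Cheapest is 425–437–405–436 at 39 m.
So from 425 the first move is to 437.

437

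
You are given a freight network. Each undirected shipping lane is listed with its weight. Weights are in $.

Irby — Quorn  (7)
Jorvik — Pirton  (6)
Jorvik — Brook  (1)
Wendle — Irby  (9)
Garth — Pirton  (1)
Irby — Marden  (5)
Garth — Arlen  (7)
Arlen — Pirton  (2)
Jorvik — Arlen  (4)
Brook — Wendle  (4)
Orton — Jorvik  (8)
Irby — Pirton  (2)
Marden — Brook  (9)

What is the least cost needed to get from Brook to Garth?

$8

Compare a few routes:
Brook–Jorvik–Arlen–Garth: 1+4+7 = 12
Brook–Jorvik–Pirton–Garth: 1+6+1 = 8
The minimum is $8 via Brook–Jorvik–Pirton–Garth.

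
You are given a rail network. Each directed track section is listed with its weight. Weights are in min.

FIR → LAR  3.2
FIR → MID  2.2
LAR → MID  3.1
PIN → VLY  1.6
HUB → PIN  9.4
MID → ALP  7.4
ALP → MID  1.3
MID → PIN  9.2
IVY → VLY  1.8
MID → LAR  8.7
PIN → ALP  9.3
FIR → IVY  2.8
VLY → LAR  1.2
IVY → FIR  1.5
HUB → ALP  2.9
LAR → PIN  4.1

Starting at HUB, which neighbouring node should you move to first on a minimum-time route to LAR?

Compare a few routes:
HUB → ALP → MID → LAR: 2.9+1.3+8.7 = 12.9
HUB → ALP → MID → PIN → VLY → LAR: 2.9+1.3+9.2+1.6+1.2 = 16.2
HUB → PIN → VLY → LAR: 9.4+1.6+1.2 = 12.2
Cheapest is HUB → PIN → VLY → LAR at 12.2 min.
So from HUB the first move is to PIN.

PIN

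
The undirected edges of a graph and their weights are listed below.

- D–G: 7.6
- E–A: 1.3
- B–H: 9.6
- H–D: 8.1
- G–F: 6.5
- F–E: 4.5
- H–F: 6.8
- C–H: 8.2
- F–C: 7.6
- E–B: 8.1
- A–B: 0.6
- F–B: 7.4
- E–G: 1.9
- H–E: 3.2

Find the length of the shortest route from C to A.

Running Dijkstra from C:
C: 0
F: 7.6  (via C)
H: 8.2  (via C)
E: 11.4  (via H)
A: 12.7  (via E)
Shortest route: C → H → E → A = 12.7.

12.7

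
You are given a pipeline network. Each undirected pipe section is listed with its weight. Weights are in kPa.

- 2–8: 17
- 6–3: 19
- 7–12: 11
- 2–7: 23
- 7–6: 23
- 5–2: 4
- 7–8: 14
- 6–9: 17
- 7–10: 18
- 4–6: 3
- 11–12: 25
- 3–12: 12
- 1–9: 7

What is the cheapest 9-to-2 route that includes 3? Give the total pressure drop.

Shortest 9→3: 9–6–3 = 36
Best 3 to 2: 3–12–7–2 costing 46
Total via 3: 36 + 46 = 82 kPa.

82 kPa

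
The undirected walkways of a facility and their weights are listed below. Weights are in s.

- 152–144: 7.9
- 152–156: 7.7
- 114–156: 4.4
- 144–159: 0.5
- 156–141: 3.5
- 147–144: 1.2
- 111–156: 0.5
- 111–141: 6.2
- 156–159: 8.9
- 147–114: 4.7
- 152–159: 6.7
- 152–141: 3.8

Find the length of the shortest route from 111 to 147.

9.6 s

Shortest distances from 111:
111: 0
156: 0.5  (via 111)
141: 4  (via 156)
114: 4.9  (via 156)
152: 7.8  (via 141)
159: 9.4  (via 156)
147: 9.6  (via 114)
Shortest route: 111 → 156 → 114 → 147 = 9.6 s.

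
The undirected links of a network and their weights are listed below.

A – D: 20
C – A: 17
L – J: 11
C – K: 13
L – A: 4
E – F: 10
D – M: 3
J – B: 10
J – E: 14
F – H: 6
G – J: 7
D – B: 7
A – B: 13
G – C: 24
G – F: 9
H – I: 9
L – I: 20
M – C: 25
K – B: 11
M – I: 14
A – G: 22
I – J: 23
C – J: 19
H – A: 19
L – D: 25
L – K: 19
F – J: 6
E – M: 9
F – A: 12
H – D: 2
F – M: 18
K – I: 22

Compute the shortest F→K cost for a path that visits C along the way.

38

Best F to C: F–J–C costing 25
Best C to K: C–K costing 13
Total via C: 25 + 13 = 38.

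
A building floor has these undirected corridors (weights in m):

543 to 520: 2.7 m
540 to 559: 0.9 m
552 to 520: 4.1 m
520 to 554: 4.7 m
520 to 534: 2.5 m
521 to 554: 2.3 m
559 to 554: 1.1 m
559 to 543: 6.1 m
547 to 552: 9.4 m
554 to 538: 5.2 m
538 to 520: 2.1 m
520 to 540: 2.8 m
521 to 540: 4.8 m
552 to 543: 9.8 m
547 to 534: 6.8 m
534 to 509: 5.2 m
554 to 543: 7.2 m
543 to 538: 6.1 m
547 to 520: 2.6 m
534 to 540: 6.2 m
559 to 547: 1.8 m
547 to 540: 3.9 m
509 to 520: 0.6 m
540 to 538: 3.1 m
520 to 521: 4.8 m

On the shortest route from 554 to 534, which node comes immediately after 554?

Enumerating some paths:
554 → 559 → 540 → 534: 1.1+0.9+6.2 = 8.2
554 → 559 → 540 → 520 → 534: 1.1+0.9+2.8+2.5 = 7.3
554 → 559 → 547 → 520 → 534: 1.1+1.8+2.6+2.5 = 8
554 → 520 → 534: 4.7+2.5 = 7.2
The minimum is 7.2 m via 554 → 520 → 534.
So from 554 the first move is to 520.

520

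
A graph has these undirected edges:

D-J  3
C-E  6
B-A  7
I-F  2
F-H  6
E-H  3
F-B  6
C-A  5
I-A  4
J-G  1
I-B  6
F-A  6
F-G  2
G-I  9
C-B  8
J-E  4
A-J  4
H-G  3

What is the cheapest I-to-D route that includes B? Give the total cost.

Shortest I→B: I → B = 6
Shortest B→D: B → F → G → J → D = 12
Total via B: 6 + 12 = 18.

18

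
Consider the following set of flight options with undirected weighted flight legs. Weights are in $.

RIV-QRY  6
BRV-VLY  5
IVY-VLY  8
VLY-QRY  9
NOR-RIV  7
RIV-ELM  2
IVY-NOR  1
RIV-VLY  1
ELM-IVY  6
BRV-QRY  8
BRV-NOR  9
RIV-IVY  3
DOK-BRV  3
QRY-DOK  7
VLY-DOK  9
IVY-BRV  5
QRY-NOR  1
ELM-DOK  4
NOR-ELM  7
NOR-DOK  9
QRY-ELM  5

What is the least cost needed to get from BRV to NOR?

$6

Shortest distances from BRV:
BRV: 0
DOK: 3  (via BRV)
IVY: 5  (via BRV)
VLY: 5  (via BRV)
RIV: 6  (via VLY)
NOR: 6  (via IVY)
Shortest route: BRV → IVY → NOR = $6.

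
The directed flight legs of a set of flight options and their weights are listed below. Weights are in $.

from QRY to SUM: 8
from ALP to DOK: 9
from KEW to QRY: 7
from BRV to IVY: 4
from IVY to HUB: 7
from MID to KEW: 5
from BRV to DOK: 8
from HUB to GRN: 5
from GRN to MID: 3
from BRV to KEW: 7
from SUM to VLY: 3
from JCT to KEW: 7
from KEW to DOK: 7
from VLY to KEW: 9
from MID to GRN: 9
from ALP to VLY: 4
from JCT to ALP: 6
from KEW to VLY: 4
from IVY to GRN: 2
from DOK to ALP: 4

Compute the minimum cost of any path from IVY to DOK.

$17

Candidate routes:
IVY → HUB → GRN → MID → KEW → DOK: 7+5+3+5+7 = 27
IVY → GRN → MID → KEW → DOK: 2+3+5+7 = 17
Cheapest is IVY → GRN → MID → KEW → DOK at $17.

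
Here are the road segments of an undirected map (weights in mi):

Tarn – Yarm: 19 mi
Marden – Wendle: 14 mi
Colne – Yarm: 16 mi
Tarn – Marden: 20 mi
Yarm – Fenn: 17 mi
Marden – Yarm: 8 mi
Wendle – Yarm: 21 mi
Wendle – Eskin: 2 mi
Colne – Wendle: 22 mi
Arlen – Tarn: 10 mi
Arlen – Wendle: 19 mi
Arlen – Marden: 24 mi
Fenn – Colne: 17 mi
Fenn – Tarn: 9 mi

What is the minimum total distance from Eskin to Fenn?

40 mi

Settle nodes by increasing distance from Eskin:
Eskin: 0
Wendle: 2  (via Eskin)
Marden: 16  (via Wendle)
Arlen: 21  (via Wendle)
Yarm: 23  (via Wendle)
Colne: 24  (via Wendle)
Tarn: 31  (via Arlen)
Fenn: 40  (via Yarm)
Shortest route: Eskin–Wendle–Yarm–Fenn = 40 mi.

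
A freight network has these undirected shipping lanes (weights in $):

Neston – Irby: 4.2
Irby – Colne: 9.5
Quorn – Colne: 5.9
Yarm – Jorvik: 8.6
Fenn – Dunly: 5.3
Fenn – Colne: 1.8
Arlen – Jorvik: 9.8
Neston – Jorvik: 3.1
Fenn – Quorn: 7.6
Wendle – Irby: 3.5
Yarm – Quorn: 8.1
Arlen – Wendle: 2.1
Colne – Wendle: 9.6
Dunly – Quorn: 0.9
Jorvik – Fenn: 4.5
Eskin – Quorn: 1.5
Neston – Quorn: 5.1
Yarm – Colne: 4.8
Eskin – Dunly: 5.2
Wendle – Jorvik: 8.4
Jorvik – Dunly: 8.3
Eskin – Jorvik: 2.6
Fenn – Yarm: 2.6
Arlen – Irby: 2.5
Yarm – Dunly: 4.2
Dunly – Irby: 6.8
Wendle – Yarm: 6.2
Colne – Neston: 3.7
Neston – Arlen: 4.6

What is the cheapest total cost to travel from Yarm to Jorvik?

Enumerating some paths:
Yarm–Fenn–Jorvik: 2.6+4.5 = 7.1
Yarm–Jorvik: 8.6 = 8.6
The minimum is $7.1 via Yarm–Fenn–Jorvik.

$7.1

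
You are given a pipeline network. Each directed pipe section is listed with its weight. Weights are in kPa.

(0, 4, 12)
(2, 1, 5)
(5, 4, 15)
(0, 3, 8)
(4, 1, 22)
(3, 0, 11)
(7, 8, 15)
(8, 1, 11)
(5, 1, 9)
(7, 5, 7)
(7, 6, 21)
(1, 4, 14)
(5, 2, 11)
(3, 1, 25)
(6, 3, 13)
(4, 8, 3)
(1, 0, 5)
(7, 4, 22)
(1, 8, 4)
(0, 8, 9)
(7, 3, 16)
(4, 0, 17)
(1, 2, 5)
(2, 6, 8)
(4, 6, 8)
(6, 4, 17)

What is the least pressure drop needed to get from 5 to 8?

13 kPa

Shortest distances from 5:
5: 0
1: 9  (via 5)
2: 11  (via 5)
8: 13  (via 1)
Shortest route: 5 → 1 → 8 = 13 kPa.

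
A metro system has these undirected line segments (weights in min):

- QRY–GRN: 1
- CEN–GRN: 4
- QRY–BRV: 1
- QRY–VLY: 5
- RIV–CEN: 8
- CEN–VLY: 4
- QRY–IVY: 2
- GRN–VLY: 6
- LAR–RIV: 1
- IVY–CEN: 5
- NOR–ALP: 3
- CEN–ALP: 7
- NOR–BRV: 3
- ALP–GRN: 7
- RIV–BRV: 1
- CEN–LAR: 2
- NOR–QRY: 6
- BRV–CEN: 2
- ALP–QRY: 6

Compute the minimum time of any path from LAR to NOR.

Running Dijkstra from LAR:
LAR: 0
RIV: 1  (via LAR)
BRV: 2  (via RIV)
CEN: 2  (via LAR)
QRY: 3  (via BRV)
GRN: 4  (via QRY)
NOR: 5  (via BRV)
Shortest route: LAR → RIV → BRV → NOR = 5 min.

5 min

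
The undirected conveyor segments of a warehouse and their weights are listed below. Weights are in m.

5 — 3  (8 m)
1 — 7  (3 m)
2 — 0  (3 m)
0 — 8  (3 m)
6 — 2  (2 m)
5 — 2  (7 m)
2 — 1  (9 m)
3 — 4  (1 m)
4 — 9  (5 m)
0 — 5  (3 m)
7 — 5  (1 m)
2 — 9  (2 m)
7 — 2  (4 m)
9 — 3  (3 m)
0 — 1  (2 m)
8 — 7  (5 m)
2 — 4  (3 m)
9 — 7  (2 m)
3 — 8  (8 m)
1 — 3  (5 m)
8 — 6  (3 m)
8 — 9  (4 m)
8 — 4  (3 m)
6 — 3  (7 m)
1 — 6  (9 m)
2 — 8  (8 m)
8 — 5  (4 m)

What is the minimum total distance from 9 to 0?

5 m

Shortest distances from 9:
9: 0
2: 2  (via 9)
7: 2  (via 9)
3: 3  (via 9)
5: 3  (via 7)
4: 4  (via 3)
6: 4  (via 2)
8: 4  (via 9)
0: 5  (via 2)
Shortest route: 9–2–0 = 5 m.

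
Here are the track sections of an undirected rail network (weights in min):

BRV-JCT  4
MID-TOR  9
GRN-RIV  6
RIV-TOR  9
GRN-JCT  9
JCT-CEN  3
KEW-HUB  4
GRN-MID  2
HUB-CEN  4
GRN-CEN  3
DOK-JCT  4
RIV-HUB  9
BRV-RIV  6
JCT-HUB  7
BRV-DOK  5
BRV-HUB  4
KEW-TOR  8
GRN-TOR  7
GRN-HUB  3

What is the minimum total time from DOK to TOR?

Candidate routes:
DOK - JCT - CEN - GRN - TOR: 4+3+3+7 = 17
DOK - BRV - RIV - TOR: 5+6+9 = 20
DOK - BRV - HUB - GRN - TOR: 5+4+3+7 = 19
DOK - JCT - GRN - TOR: 4+9+7 = 20
Cheapest is DOK - JCT - CEN - GRN - TOR at 17 min.

17 min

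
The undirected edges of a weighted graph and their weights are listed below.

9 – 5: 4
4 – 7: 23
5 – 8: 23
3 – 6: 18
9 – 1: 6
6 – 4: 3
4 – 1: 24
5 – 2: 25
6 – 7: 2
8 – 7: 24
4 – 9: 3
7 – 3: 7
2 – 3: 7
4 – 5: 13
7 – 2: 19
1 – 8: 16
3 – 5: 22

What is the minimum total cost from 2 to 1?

Candidate routes:
2 - 3 - 7 - 6 - 4 - 9 - 1: 7+7+2+3+3+6 = 28
2 - 7 - 6 - 4 - 9 - 1: 19+2+3+3+6 = 33
The minimum is 28 via 2 - 3 - 7 - 6 - 4 - 9 - 1.

28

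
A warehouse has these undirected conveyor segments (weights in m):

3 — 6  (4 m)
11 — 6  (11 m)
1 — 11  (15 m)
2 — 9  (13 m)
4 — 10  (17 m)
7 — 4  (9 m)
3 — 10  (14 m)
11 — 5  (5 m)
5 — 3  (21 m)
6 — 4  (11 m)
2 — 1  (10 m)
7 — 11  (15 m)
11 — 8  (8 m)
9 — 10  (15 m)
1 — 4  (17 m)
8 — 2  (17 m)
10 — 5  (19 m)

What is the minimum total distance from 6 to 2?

36 m

Compare a few routes:
6 - 4 - 1 - 2: 11+17+10 = 38
6 - 11 - 8 - 2: 11+8+17 = 36
6 - 3 - 10 - 9 - 2: 4+14+15+13 = 46
6 - 3 - 5 - 11 - 8 - 2: 4+21+5+8+17 = 55
The minimum is 36 m via 6 - 11 - 8 - 2.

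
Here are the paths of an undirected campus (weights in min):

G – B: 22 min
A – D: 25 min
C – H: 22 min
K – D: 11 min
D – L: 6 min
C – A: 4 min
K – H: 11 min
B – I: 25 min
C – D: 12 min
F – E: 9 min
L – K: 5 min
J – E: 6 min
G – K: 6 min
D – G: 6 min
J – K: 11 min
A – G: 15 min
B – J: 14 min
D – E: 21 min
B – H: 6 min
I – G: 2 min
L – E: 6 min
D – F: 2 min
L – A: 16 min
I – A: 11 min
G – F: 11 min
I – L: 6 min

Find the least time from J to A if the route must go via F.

33 min

Best J to F: J–E–F costing 15
Shortest F→A: F–D–C–A = 18
Total via F: 15 + 18 = 33 min.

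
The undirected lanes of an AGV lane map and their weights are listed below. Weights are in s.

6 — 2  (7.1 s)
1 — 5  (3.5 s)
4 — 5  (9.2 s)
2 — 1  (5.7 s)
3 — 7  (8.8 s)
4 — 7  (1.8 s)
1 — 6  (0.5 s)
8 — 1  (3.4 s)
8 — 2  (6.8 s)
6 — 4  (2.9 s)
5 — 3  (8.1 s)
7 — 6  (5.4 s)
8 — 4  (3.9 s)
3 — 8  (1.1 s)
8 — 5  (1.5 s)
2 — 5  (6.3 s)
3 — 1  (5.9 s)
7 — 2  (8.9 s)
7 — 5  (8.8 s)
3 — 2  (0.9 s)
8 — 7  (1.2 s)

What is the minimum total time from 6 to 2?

5.9 s

Candidate routes:
6 → 1 → 8 → 3 → 2: 0.5+3.4+1.1+0.9 = 5.9
6 → 2: 7.1 = 7.1
6 → 1 → 3 → 2: 0.5+5.9+0.9 = 7.3
6 → 1 → 2: 0.5+5.7 = 6.2
Cheapest is 6 → 1 → 8 → 3 → 2 at 5.9 s.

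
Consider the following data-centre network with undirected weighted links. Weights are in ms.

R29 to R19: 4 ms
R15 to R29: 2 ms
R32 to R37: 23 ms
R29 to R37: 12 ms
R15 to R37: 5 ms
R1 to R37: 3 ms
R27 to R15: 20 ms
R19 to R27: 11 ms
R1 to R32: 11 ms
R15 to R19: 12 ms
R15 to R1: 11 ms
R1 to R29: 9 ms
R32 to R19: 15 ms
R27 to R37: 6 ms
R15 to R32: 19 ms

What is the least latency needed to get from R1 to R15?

8 ms

Compare a few routes:
R1 → R37 → R15: 3+5 = 8
R1 → R29 → R15: 9+2 = 11
Cheapest is R1 → R37 → R15 at 8 ms.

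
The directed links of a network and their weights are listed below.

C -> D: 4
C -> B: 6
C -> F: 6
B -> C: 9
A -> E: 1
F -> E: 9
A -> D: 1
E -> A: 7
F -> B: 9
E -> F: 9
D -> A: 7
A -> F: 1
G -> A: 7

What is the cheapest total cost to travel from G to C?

26

Candidate routes:
G → A → E → F → B → C: 7+1+9+9+9 = 35
G → A → F → B → C: 7+1+9+9 = 26
The minimum is 26 via G → A → F → B → C.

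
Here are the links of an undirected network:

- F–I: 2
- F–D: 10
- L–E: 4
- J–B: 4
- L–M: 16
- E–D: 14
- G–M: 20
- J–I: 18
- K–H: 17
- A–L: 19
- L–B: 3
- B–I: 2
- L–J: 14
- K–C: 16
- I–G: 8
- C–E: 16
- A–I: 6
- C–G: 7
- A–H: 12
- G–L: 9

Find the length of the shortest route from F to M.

Enumerating some paths:
F - I - G - M: 2+8+20 = 30
F - I - B - L - M: 2+2+3+16 = 23
Cheapest is F - I - B - L - M at 23.

23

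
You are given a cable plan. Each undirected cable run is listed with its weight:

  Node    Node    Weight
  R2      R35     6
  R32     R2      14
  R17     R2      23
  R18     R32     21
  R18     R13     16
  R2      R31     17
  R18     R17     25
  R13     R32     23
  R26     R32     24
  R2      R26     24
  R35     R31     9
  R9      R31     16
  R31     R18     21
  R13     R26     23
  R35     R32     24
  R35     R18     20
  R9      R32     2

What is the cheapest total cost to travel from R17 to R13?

Enumerating some paths:
R17–R2–R32–R13: 23+14+23 = 60
R17–R2–R35–R18–R13: 23+6+20+16 = 65
R17–R18–R13: 25+16 = 41
The minimum is 41 via R17–R18–R13.

41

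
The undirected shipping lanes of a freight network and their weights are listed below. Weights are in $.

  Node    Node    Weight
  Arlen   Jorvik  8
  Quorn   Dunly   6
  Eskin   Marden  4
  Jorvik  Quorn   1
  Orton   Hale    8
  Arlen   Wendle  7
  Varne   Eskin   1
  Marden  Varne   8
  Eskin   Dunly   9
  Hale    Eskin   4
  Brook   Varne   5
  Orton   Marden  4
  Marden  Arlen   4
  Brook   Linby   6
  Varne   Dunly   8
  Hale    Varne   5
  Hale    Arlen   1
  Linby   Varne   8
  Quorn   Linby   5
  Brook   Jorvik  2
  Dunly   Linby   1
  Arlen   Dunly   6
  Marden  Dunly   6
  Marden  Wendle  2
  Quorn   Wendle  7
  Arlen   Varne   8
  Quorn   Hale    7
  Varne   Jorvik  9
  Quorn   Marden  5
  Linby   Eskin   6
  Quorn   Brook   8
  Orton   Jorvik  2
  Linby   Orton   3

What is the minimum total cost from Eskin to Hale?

Compare a few routes:
Eskin → Varne → Hale: 1+5 = 6
Eskin → Marden → Arlen → Hale: 4+4+1 = 9
Eskin → Hale: 4 = 4
The minimum is $4 via Eskin → Hale.

$4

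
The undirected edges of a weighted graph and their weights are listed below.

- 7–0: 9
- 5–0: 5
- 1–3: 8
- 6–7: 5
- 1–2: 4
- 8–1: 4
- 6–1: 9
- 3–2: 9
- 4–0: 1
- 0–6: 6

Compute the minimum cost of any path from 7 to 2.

18

Settle nodes by increasing distance from 7:
7: 0
6: 5  (via 7)
0: 9  (via 7)
4: 10  (via 0)
1: 14  (via 6)
5: 14  (via 0)
2: 18  (via 1)
Shortest route: 7 → 6 → 1 → 2 = 18.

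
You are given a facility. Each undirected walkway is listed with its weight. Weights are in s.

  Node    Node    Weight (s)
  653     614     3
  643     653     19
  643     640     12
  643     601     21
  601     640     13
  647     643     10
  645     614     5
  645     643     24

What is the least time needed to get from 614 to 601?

Enumerating some paths:
614–653–643–601: 3+19+21 = 43
614–653–643–640–601: 3+19+12+13 = 47
The minimum is 43 s via 614–653–643–601.

43 s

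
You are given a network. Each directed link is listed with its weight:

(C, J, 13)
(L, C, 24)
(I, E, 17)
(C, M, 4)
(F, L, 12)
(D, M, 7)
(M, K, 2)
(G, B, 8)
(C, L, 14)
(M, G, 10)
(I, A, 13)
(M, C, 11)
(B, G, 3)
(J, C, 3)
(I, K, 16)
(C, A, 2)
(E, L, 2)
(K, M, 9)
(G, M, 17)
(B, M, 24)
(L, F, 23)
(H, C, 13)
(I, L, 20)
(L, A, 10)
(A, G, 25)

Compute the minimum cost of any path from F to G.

47

Settle nodes by increasing distance from F:
F: 0
L: 12  (via F)
A: 22  (via L)
C: 36  (via L)
M: 40  (via C)
K: 42  (via M)
G: 47  (via A)
Shortest route: F → L → A → G = 47.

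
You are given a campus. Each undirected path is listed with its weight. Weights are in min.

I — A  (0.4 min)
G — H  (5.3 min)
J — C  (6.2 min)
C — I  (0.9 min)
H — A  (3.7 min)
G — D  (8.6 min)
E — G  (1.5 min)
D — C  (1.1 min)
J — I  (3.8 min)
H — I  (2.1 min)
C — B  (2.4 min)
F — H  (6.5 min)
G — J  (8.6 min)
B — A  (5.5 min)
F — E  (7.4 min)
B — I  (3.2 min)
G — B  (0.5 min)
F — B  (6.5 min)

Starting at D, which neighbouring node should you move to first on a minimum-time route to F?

C

Compare a few routes:
D → C → I → B → F: 1.1+0.9+3.2+6.5 = 11.7
D → C → B → F: 1.1+2.4+6.5 = 10
D → C → I → H → F: 1.1+0.9+2.1+6.5 = 10.6
The minimum is 10 min via D → C → B → F.
So from D the first move is to C.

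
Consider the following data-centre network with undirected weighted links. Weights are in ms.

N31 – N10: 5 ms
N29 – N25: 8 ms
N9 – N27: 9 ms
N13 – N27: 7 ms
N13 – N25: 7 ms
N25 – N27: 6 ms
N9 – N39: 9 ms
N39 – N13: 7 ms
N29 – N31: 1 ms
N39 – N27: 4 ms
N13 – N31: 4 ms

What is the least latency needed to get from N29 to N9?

Compare a few routes:
N29 → N31 → N13 → N27 → N39 → N9: 1+4+7+4+9 = 25
N29 → N31 → N13 → N27 → N9: 1+4+7+9 = 21
N29 → N25 → N27 → N9: 8+6+9 = 23
Cheapest is N29 → N31 → N13 → N27 → N9 at 21 ms.

21 ms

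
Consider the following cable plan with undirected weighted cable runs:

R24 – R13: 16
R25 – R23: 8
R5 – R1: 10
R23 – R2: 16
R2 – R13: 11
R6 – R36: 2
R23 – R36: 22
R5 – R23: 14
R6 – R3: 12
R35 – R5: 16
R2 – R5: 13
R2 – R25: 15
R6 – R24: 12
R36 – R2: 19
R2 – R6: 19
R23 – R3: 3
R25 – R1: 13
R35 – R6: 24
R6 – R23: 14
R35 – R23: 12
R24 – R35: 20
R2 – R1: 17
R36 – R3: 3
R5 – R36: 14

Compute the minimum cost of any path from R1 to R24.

Enumerating some paths:
R1 → R5 → R36 → R6 → R24: 10+14+2+12 = 38
R1 → R2 → R13 → R24: 17+11+16 = 44
R1 → R5 → R23 → R3 → R36 → R6 → R24: 10+14+3+3+2+12 = 44
R1 → R25 → R23 → R3 → R36 → R6 → R24: 13+8+3+3+2+12 = 41
The minimum is 38 via R1 → R5 → R36 → R6 → R24.

38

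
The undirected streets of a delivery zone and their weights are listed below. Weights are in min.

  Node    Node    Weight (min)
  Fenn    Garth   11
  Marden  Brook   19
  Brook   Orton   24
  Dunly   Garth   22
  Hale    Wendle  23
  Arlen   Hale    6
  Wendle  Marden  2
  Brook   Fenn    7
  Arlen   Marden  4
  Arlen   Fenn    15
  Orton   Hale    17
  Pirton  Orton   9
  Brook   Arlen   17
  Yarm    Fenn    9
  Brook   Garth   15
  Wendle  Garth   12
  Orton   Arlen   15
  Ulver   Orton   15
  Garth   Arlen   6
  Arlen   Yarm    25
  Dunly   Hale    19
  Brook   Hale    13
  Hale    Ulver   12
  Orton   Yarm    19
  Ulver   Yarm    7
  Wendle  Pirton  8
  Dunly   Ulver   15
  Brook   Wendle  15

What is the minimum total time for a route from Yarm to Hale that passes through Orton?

Best Yarm to Orton: Yarm–Orton costing 19
Best Orton to Hale: Orton–Hale costing 17
Total via Orton: 19 + 17 = 36 min.

36 min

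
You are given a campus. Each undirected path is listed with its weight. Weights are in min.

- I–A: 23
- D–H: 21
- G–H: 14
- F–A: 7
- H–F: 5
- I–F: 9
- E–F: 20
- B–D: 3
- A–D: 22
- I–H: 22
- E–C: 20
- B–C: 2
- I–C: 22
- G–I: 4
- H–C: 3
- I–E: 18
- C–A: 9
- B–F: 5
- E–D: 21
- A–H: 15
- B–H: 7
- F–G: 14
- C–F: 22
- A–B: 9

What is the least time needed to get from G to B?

18 min

Settle nodes by increasing distance from G:
G: 0
I: 4  (via G)
F: 13  (via I)
H: 14  (via G)
C: 17  (via H)
B: 18  (via F)
Shortest route: G–I–F–B = 18 min.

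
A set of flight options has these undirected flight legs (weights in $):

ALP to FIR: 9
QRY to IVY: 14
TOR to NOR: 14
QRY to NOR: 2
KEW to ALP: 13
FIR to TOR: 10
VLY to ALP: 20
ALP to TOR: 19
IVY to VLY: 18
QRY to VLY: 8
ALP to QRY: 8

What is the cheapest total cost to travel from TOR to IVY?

$30

Enumerating some paths:
TOR - ALP - QRY - IVY: 19+8+14 = 41
TOR - FIR - ALP - QRY - IVY: 10+9+8+14 = 41
TOR - NOR - QRY - IVY: 14+2+14 = 30
The minimum is $30 via TOR - NOR - QRY - IVY.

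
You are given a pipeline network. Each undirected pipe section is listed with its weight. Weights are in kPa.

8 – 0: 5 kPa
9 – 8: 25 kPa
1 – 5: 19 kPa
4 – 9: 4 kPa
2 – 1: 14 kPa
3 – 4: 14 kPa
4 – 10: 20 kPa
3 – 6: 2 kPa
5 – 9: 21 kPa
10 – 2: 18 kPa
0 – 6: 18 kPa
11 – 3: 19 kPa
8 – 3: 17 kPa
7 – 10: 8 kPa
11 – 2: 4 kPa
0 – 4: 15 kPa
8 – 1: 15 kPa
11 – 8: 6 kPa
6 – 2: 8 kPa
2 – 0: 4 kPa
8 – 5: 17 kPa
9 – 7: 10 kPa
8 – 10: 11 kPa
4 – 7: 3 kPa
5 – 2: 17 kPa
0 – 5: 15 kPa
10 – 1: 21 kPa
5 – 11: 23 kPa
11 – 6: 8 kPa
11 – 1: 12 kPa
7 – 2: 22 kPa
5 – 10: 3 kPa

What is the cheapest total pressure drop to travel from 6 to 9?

Running Dijkstra from 6:
6: 0
3: 2  (via 6)
2: 8  (via 6)
11: 8  (via 6)
0: 12  (via 2)
8: 14  (via 11)
4: 16  (via 3)
7: 19  (via 4)
1: 20  (via 11)
9: 20  (via 4)
Shortest route: 6 → 3 → 4 → 9 = 20 kPa.

20 kPa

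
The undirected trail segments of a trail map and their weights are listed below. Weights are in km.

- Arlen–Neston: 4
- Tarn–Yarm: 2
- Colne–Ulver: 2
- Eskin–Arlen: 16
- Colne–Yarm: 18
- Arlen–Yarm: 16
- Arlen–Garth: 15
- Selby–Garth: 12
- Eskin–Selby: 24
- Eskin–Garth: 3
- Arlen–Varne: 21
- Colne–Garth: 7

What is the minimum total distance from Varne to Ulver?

Candidate routes:
Varne–Arlen–Eskin–Garth–Colne–Ulver: 21+16+3+7+2 = 49
Varne–Arlen–Garth–Colne–Ulver: 21+15+7+2 = 45
Varne–Arlen–Eskin–Selby–Garth–Colne–Ulver: 21+16+24+12+7+2 = 82
Varne–Arlen–Yarm–Colne–Ulver: 21+16+18+2 = 57
Cheapest is Varne–Arlen–Garth–Colne–Ulver at 45 km.

45 km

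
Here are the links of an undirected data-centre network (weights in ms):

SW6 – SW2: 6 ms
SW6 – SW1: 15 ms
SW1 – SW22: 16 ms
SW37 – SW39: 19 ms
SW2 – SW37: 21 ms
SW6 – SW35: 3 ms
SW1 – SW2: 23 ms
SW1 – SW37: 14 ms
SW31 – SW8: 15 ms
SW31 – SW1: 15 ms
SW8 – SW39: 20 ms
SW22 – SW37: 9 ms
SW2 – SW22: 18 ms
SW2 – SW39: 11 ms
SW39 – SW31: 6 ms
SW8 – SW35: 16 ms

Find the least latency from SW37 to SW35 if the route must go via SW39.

Best SW37 to SW39: SW37 → SW39 costing 19
Best SW39 to SW35: SW39 → SW2 → SW6 → SW35 costing 20
Total via SW39: 19 + 20 = 39 ms.

39 ms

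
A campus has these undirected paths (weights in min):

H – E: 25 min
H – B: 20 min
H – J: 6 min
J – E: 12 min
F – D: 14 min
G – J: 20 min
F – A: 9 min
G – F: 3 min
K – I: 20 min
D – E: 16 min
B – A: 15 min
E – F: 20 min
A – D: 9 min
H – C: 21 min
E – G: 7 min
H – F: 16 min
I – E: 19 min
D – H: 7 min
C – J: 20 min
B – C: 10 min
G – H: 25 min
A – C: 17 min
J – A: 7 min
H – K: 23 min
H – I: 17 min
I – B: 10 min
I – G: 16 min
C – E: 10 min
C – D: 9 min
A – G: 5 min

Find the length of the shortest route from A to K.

Running Dijkstra from A:
A: 0
G: 5  (via A)
J: 7  (via A)
F: 8  (via G)
D: 9  (via A)
E: 12  (via G)
H: 13  (via J)
B: 15  (via A)
C: 17  (via A)
I: 21  (via G)
K: 36  (via H)
Shortest route: A–J–H–K = 36 min.

36 min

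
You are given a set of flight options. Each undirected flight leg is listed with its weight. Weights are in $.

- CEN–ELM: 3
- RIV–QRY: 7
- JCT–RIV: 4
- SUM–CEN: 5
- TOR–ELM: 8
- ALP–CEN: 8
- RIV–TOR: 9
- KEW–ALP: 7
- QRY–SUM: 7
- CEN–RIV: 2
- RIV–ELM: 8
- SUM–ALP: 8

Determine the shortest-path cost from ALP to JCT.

Compare a few routes:
ALP → CEN → RIV → JCT: 8+2+4 = 14
ALP → SUM → CEN → RIV → JCT: 8+5+2+4 = 19
Cheapest is ALP → CEN → RIV → JCT at $14.

$14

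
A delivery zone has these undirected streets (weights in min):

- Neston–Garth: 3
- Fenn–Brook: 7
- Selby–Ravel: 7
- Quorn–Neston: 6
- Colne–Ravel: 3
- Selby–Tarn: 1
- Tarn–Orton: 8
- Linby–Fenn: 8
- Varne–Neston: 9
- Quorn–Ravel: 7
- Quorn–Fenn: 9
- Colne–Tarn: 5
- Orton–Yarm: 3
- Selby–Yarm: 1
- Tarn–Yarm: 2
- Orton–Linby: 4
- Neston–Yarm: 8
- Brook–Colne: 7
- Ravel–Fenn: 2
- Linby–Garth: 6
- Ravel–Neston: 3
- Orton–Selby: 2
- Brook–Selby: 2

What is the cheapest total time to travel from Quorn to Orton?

16 min

Running Dijkstra from Quorn:
Quorn: 0
Neston: 6  (via Quorn)
Ravel: 7  (via Quorn)
Garth: 9  (via Neston)
Fenn: 9  (via Quorn)
Colne: 10  (via Ravel)
Selby: 14  (via Ravel)
Yarm: 14  (via Neston)
Varne: 15  (via Neston)
Tarn: 15  (via Colne)
Linby: 15  (via Garth)
Brook: 16  (via Fenn)
Orton: 16  (via Selby)
Shortest route: Quorn → Ravel → Selby → Orton = 16 min.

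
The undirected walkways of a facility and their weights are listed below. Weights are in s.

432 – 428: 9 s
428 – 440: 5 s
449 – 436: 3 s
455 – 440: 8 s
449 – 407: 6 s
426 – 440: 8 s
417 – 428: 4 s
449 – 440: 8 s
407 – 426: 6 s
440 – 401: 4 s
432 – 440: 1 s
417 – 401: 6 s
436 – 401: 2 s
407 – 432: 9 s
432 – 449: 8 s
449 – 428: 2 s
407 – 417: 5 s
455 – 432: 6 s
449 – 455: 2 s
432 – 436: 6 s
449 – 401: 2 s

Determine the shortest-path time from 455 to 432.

Settle nodes by increasing distance from 455:
455: 0
449: 2  (via 455)
401: 4  (via 449)
428: 4  (via 449)
436: 5  (via 449)
432: 6  (via 455)
Shortest route: 455–432 = 6 s.

6 s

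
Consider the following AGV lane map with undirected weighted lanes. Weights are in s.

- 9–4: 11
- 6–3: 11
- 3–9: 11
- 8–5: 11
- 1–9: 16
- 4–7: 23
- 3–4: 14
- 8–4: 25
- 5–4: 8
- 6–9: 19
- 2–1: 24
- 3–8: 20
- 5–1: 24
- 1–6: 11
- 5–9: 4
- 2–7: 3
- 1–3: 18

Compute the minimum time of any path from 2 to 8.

Enumerating some paths:
2–1–9–5–8: 24+16+4+11 = 55
2–7–4–5–8: 3+23+8+11 = 45
2–7–4–9–5–8: 3+23+11+4+11 = 52
2–7–4–8: 3+23+25 = 51
The minimum is 45 s via 2–7–4–5–8.

45 s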